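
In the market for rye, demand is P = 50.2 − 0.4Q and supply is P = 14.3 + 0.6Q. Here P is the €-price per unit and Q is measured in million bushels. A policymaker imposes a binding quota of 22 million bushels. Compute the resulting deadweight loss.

Competitive equilibrium: 50.2 − 0.4Q = 14.3 + 0.6Q → Q* = 35.9, P* = 35.84.
At Q = 22: demand price = 50.2 − 0.4·22 = 41.4; supply price = 14.3 + 0.6·22 = 27.5.
ΔQ = 35.9 − 22 = 13.9; wedge = 41.4 − 27.5 = 13.9.
Deadweight loss = ½ × 13.9 × 13.9 = €96.605 million.

€96.605 million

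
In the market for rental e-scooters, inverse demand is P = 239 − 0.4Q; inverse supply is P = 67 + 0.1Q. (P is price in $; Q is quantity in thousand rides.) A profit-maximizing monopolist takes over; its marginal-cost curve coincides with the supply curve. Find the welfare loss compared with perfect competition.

$5843.75 thousand

Competitive equilibrium: 239 − 0.4Q = 67 + 0.1Q → Q* = 344, P* = 101.4.
Marginal revenue: MR = 239 − 0.8Q. Set MR = MC: 239 − 0.8Q = 67 + 0.1Q → Q_m = 191.11111.
Price P_m = 239 − 0.4·191.11111 = 162.55556; MC(Q_m) = 67 + 0.1·191.11111 = 86.11111.
Competitive Q* = 344, so ΔQ = 152.88889; wedge = 162.55556 − 86.11111 = 76.44445.
The triangle = ½ × 152.88889 × 76.44445 = $5843.75 thousand.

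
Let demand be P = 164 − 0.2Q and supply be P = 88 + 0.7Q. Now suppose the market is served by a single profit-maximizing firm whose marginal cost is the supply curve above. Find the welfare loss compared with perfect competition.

Competitive equilibrium: 164 − 0.2Q = 88 + 0.7Q → Q* = 84.4444, P* = 147.1111.
Marginal revenue: MR = 164 − 0.4Q. Set MR = MC: 164 − 0.4Q = 88 + 0.7Q → Q_m = 69.0909.
Price P_m = 164 − 0.2·69.0909 = 150.1818; MC(Q_m) = 88 + 0.7·69.0909 = 136.3636.
Competitive Q* = 84.4444, so ΔQ = 15.3535; wedge = 150.1818 − 136.3636 = 13.8182.
Deadweight loss = ½ × 15.3535 × 13.8182 = 106.08.

106.08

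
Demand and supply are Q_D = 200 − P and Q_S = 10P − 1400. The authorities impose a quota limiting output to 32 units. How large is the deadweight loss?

279.56

In inverse form: demand P = 200 − Q, supply P = 140 + 0.1Q.
Competitive equilibrium: 200 − Q = 140 + 0.1Q → Q* = 54.5455, P* = 145.4545.
At Q = 32: demand price = 200 − 1·32 = 168; supply price = 140 + 0.1·32 = 143.2.
ΔQ = 54.5455 − 32 = 22.5455; wedge = 168 − 143.2 = 24.8.
Deadweight loss = ½ × 22.5455 × 24.8 = 279.56.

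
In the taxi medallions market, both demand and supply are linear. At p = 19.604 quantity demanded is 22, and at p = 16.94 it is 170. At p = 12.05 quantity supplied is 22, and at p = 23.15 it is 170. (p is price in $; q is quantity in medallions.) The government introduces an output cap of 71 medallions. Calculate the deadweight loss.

$48.29

Demand slope = (16.94 − 19.604)/(170 − 22) = −0.018, so p = 20 − 0.018q.
Supply slope = (23.15 − 12.05)/(170 − 22) = 0.075, so p = 10.4 + 0.075q.
Competitive equilibrium: 20 − 0.018q = 10.4 + 0.075q → q* = 103.2258, p* = 18.1419.
At q = 71: demand price = 20 − 0.018·71 = 18.722; supply price = 10.4 + 0.075·71 = 15.725.
Δq = 103.2258 − 71 = 32.2258; wedge = 18.722 − 15.725 = 2.997.
Welfare loss = ½ × 32.2258 × 2.997 = $48.29.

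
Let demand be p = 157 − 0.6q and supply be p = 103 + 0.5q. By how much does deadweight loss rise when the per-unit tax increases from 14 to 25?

195

Competitive equilibrium: 157 − 0.6q = 103 + 0.5q → q* = 49.0909, p* = 127.5455.
For a per-unit tax t: Δq = t/1.1, so DWL = ½·t·(t/1.1) = t²/2.2.
At t = 14: DWL = 89.091. At t = 25: DWL = 284.091.
Increase = 284.091 − 89.091 = 195.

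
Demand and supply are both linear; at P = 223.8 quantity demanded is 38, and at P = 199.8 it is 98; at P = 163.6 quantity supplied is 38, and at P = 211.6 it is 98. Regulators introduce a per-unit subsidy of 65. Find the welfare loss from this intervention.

Demand slope = (199.8 − 223.8)/(98 − 38) = −0.4, so P = 239 − 0.4Q.
Supply slope = (211.6 − 163.6)/(98 − 38) = 0.8, so P = 133.2 + 0.8Q.
Competitive equilibrium: 239 − 0.4Q = 133.2 + 0.8Q → Q* = 88.16667, P* = 203.73333.
The subsidy lowers effective supply by 65: P = 68.2 + 0.8Q.
New quantity: 239 − 0.4Q = 68.2 + 0.8Q → Q' = 142.33333.
Overproduction ΔQ = 142.33333 − 88.16667 = 54.16666; wedge = subsidy = 65.
Welfare loss = ½ × 54.16666 × 65 = 1760.42.

1760.42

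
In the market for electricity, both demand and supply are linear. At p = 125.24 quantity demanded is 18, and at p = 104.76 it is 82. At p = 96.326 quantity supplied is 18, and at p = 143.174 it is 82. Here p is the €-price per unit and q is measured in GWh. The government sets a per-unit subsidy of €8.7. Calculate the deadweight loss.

€35.97

Demand slope = (104.76 − 125.24)/(82 − 18) = −0.32, so p = 131 − 0.32q.
Supply slope = (143.174 − 96.326)/(82 − 18) = 0.732, so p = 83.15 + 0.732q.
Competitive equilibrium: 131 − 0.32q = 83.15 + 0.732q → q* = 45.4848, p* = 116.4449.
The subsidy lowers effective supply by 8.7: p = 74.45 + 0.732q.
New quantity: 131 − 0.32q = 74.45 + 0.732q → q' = 53.7548.
Overproduction Δq = 53.7548 − 45.4848 = 8.27; wedge = subsidy = 8.7.
DWL = ½ × 8.27 × 8.7 = €35.97.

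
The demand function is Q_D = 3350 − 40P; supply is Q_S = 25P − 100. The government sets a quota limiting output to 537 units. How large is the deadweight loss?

15469.80

In inverse form: demand P = 83.75 − 0.025Q, supply P = 4 + 0.04Q.
Competitive equilibrium: 83.75 − 0.025Q = 4 + 0.04Q → Q* = 1226.9231, P* = 53.0769.
At Q = 537: demand price = 83.75 − 0.025·537 = 70.325; supply price = 4 + 0.04·537 = 25.48.
ΔQ = 1226.9231 − 537 = 689.9231; wedge = 70.325 − 25.48 = 44.845.
The triangle = ½ × 689.9231 × 44.845 = 15469.80.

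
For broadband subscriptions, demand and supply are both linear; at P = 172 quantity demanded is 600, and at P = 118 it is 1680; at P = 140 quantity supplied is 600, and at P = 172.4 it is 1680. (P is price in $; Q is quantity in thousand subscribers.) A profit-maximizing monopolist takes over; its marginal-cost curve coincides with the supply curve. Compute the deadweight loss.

Demand slope = (118 − 172)/(1680 − 600) = −0.05, so P = 202 − 0.05Q.
Supply slope = (172.4 − 140)/(1680 − 600) = 0.03, so P = 122 + 0.03Q.
Competitive equilibrium: 202 − 0.05Q = 122 + 0.03Q → Q* = 1000, P* = 152.
Marginal revenue: MR = 202 − 0.1Q. Set MR = MC: 202 − 0.1Q = 122 + 0.03Q → Q_m = 615.38462.
Price P_m = 202 − 0.05·615.38462 = 171.23077; MC(Q_m) = 122 + 0.03·615.38462 = 140.46154.
Competitive Q* = 1000, so ΔQ = 384.61538; wedge = 171.23077 − 140.46154 = 30.76923.
Deadweight loss = ½ × 384.61538 × 30.76923 = $5917.16 thousand.

$5917.16 thousand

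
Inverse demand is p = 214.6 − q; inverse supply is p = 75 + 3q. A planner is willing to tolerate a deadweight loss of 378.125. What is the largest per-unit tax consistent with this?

55

Competitive equilibrium: 214.6 − q = 75 + 3q → q* = 34.9, p* = 179.7.
A tax t gives Δq = t/4 and wedge t, so DWL = t²/8.
t²/8 = 378.125 → t² = 3025 → t = 55.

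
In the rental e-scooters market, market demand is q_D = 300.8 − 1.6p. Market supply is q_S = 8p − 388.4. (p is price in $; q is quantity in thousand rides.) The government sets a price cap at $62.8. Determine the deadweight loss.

In inverse form: demand p = 188 − 0.625q, supply p = 48.55 + 0.125q.
Competitive equilibrium: 188 − 0.625q = 48.55 + 0.125q → q* = 185.9333, p* = 71.7917.
At the ceiling p = 62.8, quantity supplied = (62.8 − 48.55)/0.125 = 114.
Willingness to pay at q' = 114: 188 − 0.625·114 = 116.75.
Δq = 185.9333 − 114 = 71.9333; wedge = 116.75 − 62.8 = 53.95.
Welfare loss = ½ × 71.9333 × 53.95 = $1940.40 thousand.

$1940.40 thousand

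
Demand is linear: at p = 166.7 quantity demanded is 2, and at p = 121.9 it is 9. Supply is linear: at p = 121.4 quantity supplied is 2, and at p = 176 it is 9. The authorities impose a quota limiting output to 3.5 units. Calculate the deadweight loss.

Demand slope = (121.9 − 166.7)/(9 − 2) = −6.4, so p = 179.5 − 6.4q.
Supply slope = (176 − 121.4)/(9 − 2) = 7.8, so p = 105.8 + 7.8q.
Competitive equilibrium: 179.5 − 6.4q = 105.8 + 7.8q → q* = 5.1901, p* = 146.2831.
At q = 3.5: demand price = 179.5 − 6.4·3.5 = 157.1; supply price = 105.8 + 7.8·3.5 = 133.1.
Δq = 5.1901 − 3.5 = 1.6901; wedge = 157.1 − 133.1 = 24.
DWL = ½ × 1.6901 × 24 = 20.28.

20.28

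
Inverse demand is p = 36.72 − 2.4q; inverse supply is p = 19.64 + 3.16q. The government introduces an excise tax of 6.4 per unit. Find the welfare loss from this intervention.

Competitive equilibrium: 36.72 − 2.4q = 19.64 + 3.16q → q* = 3.0719, p* = 29.3473.
With the tax, the buyer price exceeds the seller price by 6.4: (36.72 − 2.4q) − (19.64 + 3.16q) = 6.4 → q' = 1.9209.
Δq = 3.0719 − 1.9209 = 1.151; the wedge equals the tax, 6.4.
Deadweight loss = ½ × 1.151 × 6.4 = 3.68.

3.68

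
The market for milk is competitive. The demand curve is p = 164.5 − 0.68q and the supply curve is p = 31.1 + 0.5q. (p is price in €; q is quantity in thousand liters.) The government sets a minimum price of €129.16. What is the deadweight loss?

Competitive equilibrium: 164.5 − 0.68q = 31.1 + 0.5q → q* = 113.0508, p* = 87.6254.
At the floor p = 129.16, quantity demanded = (164.5 − 129.16)/0.68 = 51.9706.
Sellers' marginal cost at q' = 51.9706: 31.1 + 0.5·51.9706 = 57.0853.
Δq = 113.0508 − 51.9706 = 61.0802; wedge = 129.16 − 57.0853 = 72.0747.
Deadweight loss = ½ × 61.0802 × 72.0747 = €2201.17 thousand.

€2201.17 thousand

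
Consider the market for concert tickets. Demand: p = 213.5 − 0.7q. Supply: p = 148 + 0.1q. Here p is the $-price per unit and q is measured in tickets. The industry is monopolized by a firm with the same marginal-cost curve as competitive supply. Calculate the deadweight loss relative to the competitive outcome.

Competitive equilibrium: 213.5 − 0.7q = 148 + 0.1q → q* = 81.875, p* = 156.1875.
Marginal revenue: MR = 213.5 − 1.4q. Set MR = MC: 213.5 − 1.4q = 148 + 0.1q → q_m = 43.6667.
Price p_m = 213.5 − 0.7·43.6667 = 182.9333; MC(q_m) = 148 + 0.1·43.6667 = 152.3667.
Competitive q* = 81.875, so Δq = 38.2083; wedge = 182.9333 − 152.3667 = 30.5666.
DWL = ½ × 38.2083 × 30.5666 = $583.95.

$583.95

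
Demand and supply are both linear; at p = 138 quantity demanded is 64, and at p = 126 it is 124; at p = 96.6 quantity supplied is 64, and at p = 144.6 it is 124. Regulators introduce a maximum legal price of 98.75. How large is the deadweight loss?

Demand slope = (126 − 138)/(124 − 64) = −0.2, so p = 150.8 − 0.2q.
Supply slope = (144.6 − 96.6)/(124 − 64) = 0.8, so p = 45.4 + 0.8q.
Competitive equilibrium: 150.8 − 0.2q = 45.4 + 0.8q → q* = 105.4, p* = 129.72.
At the ceiling p = 98.75, quantity supplied = (98.75 − 45.4)/0.8 = 66.6875.
Willingness to pay at q' = 66.6875: 150.8 − 0.2·66.6875 = 137.4625.
Δq = 105.4 − 66.6875 = 38.7125; wedge = 137.4625 − 98.75 = 38.7125.
The triangle = ½ × 38.7125 × 38.7125 = 749.33.

749.33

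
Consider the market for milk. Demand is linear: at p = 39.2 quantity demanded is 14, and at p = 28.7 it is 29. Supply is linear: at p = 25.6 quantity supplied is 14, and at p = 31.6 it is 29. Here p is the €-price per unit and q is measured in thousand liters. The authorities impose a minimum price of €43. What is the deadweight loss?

Demand slope = (28.7 − 39.2)/(29 − 14) = −0.7, so p = 49 − 0.7q.
Supply slope = (31.6 − 25.6)/(29 − 14) = 0.4, so p = 20 + 0.4q.
Competitive equilibrium: 49 − 0.7q = 20 + 0.4q → q* = 26.3636, p* = 30.5455.
At the floor p = 43, quantity demanded = (49 − 43)/0.7 = 8.5714.
Sellers' marginal cost at q' = 8.5714: 20 + 0.4·8.5714 = 23.4286.
Δq = 26.3636 − 8.5714 = 17.7922; wedge = 43 − 23.4286 = 19.5714.
Deadweight loss = ½ × 17.7922 × 19.5714 = €174.11 thousand.

€174.11 thousand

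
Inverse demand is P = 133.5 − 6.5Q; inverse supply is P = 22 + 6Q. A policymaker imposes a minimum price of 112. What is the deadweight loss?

196.86

Competitive equilibrium: 133.5 − 6.5Q = 22 + 6Q → Q* = 8.92, P* = 75.52.
At the floor P = 112, quantity demanded = (133.5 − 112)/6.5 = 3.3077.
Sellers' marginal cost at Q' = 3.3077: 22 + 6·3.3077 = 41.8462.
ΔQ = 8.92 − 3.3077 = 5.6123; wedge = 112 − 41.8462 = 70.1538.
DWL = ½ × 5.6123 × 70.1538 = 196.86.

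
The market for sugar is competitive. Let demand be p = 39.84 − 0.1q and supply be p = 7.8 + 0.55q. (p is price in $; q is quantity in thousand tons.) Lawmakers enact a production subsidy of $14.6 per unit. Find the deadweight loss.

Competitive equilibrium: 39.84 − 0.1q = 7.8 + 0.55q → q* = 49.2923, p* = 34.9108.
The subsidy lowers effective supply by 14.6: p = 0.55q − 6.8.
New quantity: 39.84 − 0.1q = 0.55q − 6.8 → q' = 71.7538.
Overproduction Δq = 71.7538 − 49.2923 = 22.4615; wedge = subsidy = 14.6.
Deadweight loss = ½ × 22.4615 × 14.6 = $163.97 thousand.

$163.97 thousand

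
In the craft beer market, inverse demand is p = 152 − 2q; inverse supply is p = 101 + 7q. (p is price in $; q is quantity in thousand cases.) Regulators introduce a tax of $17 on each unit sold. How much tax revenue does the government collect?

$64.22 thousand

Competitive equilibrium: 152 − 2q = 101 + 7q → q* = 5.6667, p* = 140.6667.
With the tax, the buyer price exceeds the seller price by 17: (152 − 2q) − (101 + 7q) = 17 → q' = 3.7778.
Tax revenue = 17 × 3.7778 = $64.22 thousand.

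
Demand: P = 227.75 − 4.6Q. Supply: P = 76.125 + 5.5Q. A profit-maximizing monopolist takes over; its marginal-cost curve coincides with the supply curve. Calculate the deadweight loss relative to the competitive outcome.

Competitive equilibrium: 227.75 − 4.6Q = 76.125 + 5.5Q → Q* = 15.0124, P* = 158.6931.
Marginal revenue: MR = 227.75 − 9.2Q. Set MR = MC: 227.75 − 9.2Q = 76.125 + 5.5Q → Q_m = 10.3146.
Price P_m = 227.75 − 4.6·10.3146 = 180.3028; MC(Q_m) = 76.125 + 5.5·10.3146 = 132.8553.
Competitive Q* = 15.0124, so ΔQ = 4.6978; wedge = 180.3028 − 132.8553 = 47.4475.
Deadweight loss = ½ × 4.6978 × 47.4475 = 111.45.

111.45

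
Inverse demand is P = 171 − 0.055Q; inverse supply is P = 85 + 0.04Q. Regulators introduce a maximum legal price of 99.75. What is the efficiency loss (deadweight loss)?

Competitive equilibrium: 171 − 0.055Q = 85 + 0.04Q → Q* = 905.26316, P* = 121.21053.
At the ceiling P = 99.75, quantity supplied = (99.75 − 85)/0.04 = 368.75.
Willingness to pay at Q' = 368.75: 171 − 0.055·368.75 = 150.71875.
ΔQ = 905.26316 − 368.75 = 536.51316; wedge = 150.71875 − 99.75 = 50.96875.
Welfare loss = ½ × 536.51316 × 50.96875 = 13672.70.

13672.70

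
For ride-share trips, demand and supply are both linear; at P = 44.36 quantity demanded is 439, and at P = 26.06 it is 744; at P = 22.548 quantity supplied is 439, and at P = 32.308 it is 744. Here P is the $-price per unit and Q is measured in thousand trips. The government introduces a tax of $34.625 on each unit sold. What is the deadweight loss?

Demand slope = (26.06 − 44.36)/(744 − 439) = −0.06, so P = 70.7 − 0.06Q.
Supply slope = (32.308 − 22.548)/(744 − 439) = 0.032, so P = 8.5 + 0.032Q.
Competitive equilibrium: 70.7 − 0.06Q = 8.5 + 0.032Q → Q* = 676.087, P* = 30.1348.
With the tax, the buyer price exceeds the seller price by 34.625: (70.7 − 0.06Q) − (8.5 + 0.032Q) = 34.625 → Q' = 299.7283.
ΔQ = 676.087 − 299.7283 = 376.3587; the wedge equals the tax, 34.625.
Welfare loss = ½ × 376.3587 × 34.625 = $6515.71 thousand.

$6515.71 thousand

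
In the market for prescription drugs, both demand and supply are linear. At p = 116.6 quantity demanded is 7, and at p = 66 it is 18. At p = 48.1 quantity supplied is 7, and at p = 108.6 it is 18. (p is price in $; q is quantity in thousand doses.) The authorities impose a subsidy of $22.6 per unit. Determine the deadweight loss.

Demand slope = (66 − 116.6)/(18 − 7) = −4.6, so p = 148.8 − 4.6q.
Supply slope = (108.6 − 48.1)/(18 − 7) = 5.5, so p = 9.6 + 5.5q.
Competitive equilibrium: 148.8 − 4.6q = 9.6 + 5.5q → q* = 13.78218, p* = 85.40198.
The subsidy lowers effective supply by 22.6: p = 5.5q − 13.
New quantity: 148.8 − 4.6q = 5.5q − 13 → q' = 16.0198.
Overproduction Δq = 16.0198 − 13.78218 = 2.23762; wedge = subsidy = 22.6.
The triangle = ½ × 2.23762 × 22.6 = $25.29 thousand.

$25.29 thousand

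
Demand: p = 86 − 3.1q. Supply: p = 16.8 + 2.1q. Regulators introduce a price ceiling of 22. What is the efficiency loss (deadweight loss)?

Competitive equilibrium: 86 − 3.1q = 16.8 + 2.1q → q* = 13.3077, p* = 44.7462.
At the ceiling p = 22, quantity supplied = (22 − 16.8)/2.1 = 2.4762.
Willingness to pay at q' = 2.4762: 86 − 3.1·2.4762 = 78.3238.
Δq = 13.3077 − 2.4762 = 10.8315; wedge = 78.3238 − 22 = 56.3238.
Welfare loss = ½ × 10.8315 × 56.3238 = 305.04.

305.04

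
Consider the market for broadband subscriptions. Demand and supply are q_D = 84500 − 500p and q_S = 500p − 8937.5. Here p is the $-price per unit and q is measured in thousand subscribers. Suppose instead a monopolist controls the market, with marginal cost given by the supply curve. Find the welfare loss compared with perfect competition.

In inverse form: demand p = 169 − 0.002q, supply p = 17.875 + 0.002q.
Competitive equilibrium: 169 − 0.002q = 17.875 + 0.002q → q* = 37781.25, p* = 93.4375.
Marginal revenue: MR = 169 − 0.004q. Set MR = MC: 169 − 0.004q = 17.875 + 0.002q → q_m = 25187.5.
Price p_m = 169 − 0.002·25187.5 = 118.625; MC(q_m) = 17.875 + 0.002·25187.5 = 68.25.
Competitive q* = 37781.25, so Δq = 12593.75; wedge = 118.625 − 68.25 = 50.375.
Deadweight loss = ½ × 12593.75 × 50.375 = $317205.08 thousand.

$317205.08 thousand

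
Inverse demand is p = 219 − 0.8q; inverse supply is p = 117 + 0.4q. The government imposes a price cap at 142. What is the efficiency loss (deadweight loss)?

303.75

Competitive equilibrium: 219 − 0.8q = 117 + 0.4q → q* = 85, p* = 151.
At the ceiling p = 142, quantity supplied = (142 − 117)/0.4 = 62.5.
Willingness to pay at q' = 62.5: 219 − 0.8·62.5 = 169.
Δq = 85 − 62.5 = 22.5; wedge = 169 − 142 = 27.
Welfare loss = ½ × 22.5 × 27 = 303.75.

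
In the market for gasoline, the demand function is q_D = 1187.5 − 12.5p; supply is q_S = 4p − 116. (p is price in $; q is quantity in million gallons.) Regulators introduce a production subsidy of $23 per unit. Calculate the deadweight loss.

$801.52 million

In inverse form: demand p = 95 − 0.08q, supply p = 29 + 0.25q.
Competitive equilibrium: 95 − 0.08q = 29 + 0.25q → q* = 200, p* = 79.
The subsidy lowers effective supply by 23: p = 6 + 0.25q.
New quantity: 95 − 0.08q = 6 + 0.25q → q' = 269.697.
Overproduction Δq = 269.697 − 200 = 69.697; wedge = subsidy = 23.
Deadweight loss = ½ × 69.697 × 23 = $801.52 million.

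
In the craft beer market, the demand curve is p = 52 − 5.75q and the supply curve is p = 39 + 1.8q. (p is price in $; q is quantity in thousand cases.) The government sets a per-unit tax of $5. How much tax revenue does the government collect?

Competitive equilibrium: 52 − 5.75q = 39 + 1.8q → q* = 1.7219, p* = 42.0993.
With the tax, the buyer price exceeds the seller price by 5: (52 − 5.75q) − (39 + 1.8q) = 5 → q' = 1.0596.
Tax revenue = 5 × 1.0596 = $5.30 thousand.

$5.30 thousand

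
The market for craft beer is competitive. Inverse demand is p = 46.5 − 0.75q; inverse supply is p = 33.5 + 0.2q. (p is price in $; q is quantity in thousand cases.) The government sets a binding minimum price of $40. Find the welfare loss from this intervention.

$11.96 thousand

Competitive equilibrium: 46.5 − 0.75q = 33.5 + 0.2q → q* = 13.6842, p* = 36.2368.
At the floor p = 40, quantity demanded = (46.5 − 40)/0.75 = 8.6667.
Sellers' marginal cost at q' = 8.6667: 33.5 + 0.2·8.6667 = 35.2333.
Δq = 13.6842 − 8.6667 = 5.0175; wedge = 40 − 35.2333 = 4.7667.
The triangle = ½ × 5.0175 × 4.7667 = $11.96 thousand.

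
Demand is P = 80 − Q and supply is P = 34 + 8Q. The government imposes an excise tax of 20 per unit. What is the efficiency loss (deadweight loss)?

Competitive equilibrium: 80 − Q = 34 + 8Q → Q* = 5.1111, P* = 74.8889.
With the tax, the buyer price exceeds the seller price by 20: (80 − Q) − (34 + 8Q) = 20 → Q' = 2.8889.
ΔQ = 5.1111 − 2.8889 = 2.2222; the wedge equals the tax, 20.
Deadweight loss = ½ × 2.2222 × 20 = 22.22.

22.22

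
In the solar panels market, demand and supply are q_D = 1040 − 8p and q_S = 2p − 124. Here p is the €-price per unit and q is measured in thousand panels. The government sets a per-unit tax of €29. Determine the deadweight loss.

€672.80 thousand

In inverse form: demand p = 130 − 0.125q, supply p = 62 + 0.5q.
Competitive equilibrium: 130 − 0.125q = 62 + 0.5q → q* = 108.8, p* = 116.4.
With the tax, the buyer price exceeds the seller price by 29: (130 − 0.125q) − (62 + 0.5q) = 29 → q' = 62.4.
Δq = 108.8 − 62.4 = 46.4; the wedge equals the tax, 29.
The triangle = ½ × 46.4 × 29 = €672.80 thousand.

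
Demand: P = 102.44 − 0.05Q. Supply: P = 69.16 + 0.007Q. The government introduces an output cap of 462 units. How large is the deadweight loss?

Competitive equilibrium: 102.44 − 0.05Q = 69.16 + 0.007Q → Q* = 583.8596, P* = 73.247.
At Q = 462: demand price = 102.44 − 0.05·462 = 79.34; supply price = 69.16 + 0.007·462 = 72.394.
ΔQ = 583.8596 − 462 = 121.8596; wedge = 79.34 − 72.394 = 6.946.
Deadweight loss = ½ × 121.8596 × 6.946 = 423.22.

423.22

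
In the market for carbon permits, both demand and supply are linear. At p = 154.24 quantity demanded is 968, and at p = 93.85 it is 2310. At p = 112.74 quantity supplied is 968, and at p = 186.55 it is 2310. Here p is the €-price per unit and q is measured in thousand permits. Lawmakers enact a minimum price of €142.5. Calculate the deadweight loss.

Demand slope = (93.85 − 154.24)/(2310 − 968) = −0.045, so p = 197.8 − 0.045q.
Supply slope = (186.55 − 112.74)/(2310 − 968) = 0.055, so p = 59.5 + 0.055q.
Competitive equilibrium: 197.8 − 0.045q = 59.5 + 0.055q → q* = 1383, p* = 135.565.
At the floor p = 142.5, quantity demanded = (197.8 − 142.5)/0.045 = 1228.8889.
Sellers' marginal cost at q' = 1228.8889: 59.5 + 0.055·1228.8889 = 127.0889.
Δq = 1383 − 1228.8889 = 154.1111; wedge = 142.5 − 127.0889 = 15.4111.
The triangle = ½ × 154.1111 × 15.4111 = €1187.51 thousand.

€1187.51 thousand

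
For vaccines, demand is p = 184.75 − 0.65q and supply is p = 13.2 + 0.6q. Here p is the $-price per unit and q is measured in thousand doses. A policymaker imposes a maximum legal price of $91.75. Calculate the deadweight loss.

$24.99 thousand

Competitive equilibrium: 184.75 − 0.65q = 13.2 + 0.6q → q* = 137.24, p* = 95.544.
At the ceiling p = 91.75, quantity supplied = (91.75 − 13.2)/0.6 = 130.9167.
Willingness to pay at q' = 130.9167: 184.75 − 0.65·130.9167 = 99.6541.
Δq = 137.24 − 130.9167 = 6.3233; wedge = 99.6541 − 91.75 = 7.9041.
Deadweight loss = ½ × 6.3233 × 7.9041 = $24.99 thousand.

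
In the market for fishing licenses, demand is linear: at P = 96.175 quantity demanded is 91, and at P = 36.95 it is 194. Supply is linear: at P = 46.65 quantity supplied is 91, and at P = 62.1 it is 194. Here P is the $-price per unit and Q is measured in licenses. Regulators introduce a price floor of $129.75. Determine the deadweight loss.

$5819.32

Demand slope = (36.95 − 96.175)/(194 − 91) = −0.575, so P = 148.5 − 0.575Q.
Supply slope = (62.1 − 46.65)/(194 − 91) = 0.15, so P = 33 + 0.15Q.
Competitive equilibrium: 148.5 − 0.575Q = 33 + 0.15Q → Q* = 159.3103, P* = 56.8966.
At the floor P = 129.75, quantity demanded = (148.5 − 129.75)/0.575 = 32.6087.
Sellers' marginal cost at Q' = 32.6087: 33 + 0.15·32.6087 = 37.8913.
ΔQ = 159.3103 − 32.6087 = 126.7016; wedge = 129.75 − 37.8913 = 91.8587.
Deadweight loss = ½ × 126.7016 × 91.8587 = $5819.32.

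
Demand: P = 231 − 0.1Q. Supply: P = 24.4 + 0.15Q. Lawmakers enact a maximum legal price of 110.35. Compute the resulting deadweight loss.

Competitive equilibrium: 231 − 0.1Q = 24.4 + 0.15Q → Q* = 826.4, P* = 148.36.
At the ceiling P = 110.35, quantity supplied = (110.35 − 24.4)/0.15 = 573.
Willingness to pay at Q' = 573: 231 − 0.1·573 = 173.7.
ΔQ = 826.4 − 573 = 253.4; wedge = 173.7 − 110.35 = 63.35.
The triangle = ½ × 253.4 × 63.35 = 8026.445.

8026.445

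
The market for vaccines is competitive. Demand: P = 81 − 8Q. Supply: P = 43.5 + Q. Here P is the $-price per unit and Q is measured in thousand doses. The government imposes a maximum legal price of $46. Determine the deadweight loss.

Competitive equilibrium: 81 − 8Q = 43.5 + Q → Q* = 4.1667, P* = 47.6667.
At the ceiling P = 46, quantity supplied = (46 − 43.5)/1 = 2.5.
Willingness to pay at Q' = 2.5: 81 − 8·2.5 = 61.
ΔQ = 4.1667 − 2.5 = 1.6667; wedge = 61 − 46 = 15.
The triangle = ½ × 1.6667 × 15 = $12.50 thousand.

$12.50 thousand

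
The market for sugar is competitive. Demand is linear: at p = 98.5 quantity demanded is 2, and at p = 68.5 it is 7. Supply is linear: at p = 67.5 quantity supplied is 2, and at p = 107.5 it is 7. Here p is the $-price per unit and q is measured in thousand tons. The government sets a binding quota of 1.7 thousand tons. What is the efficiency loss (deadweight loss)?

$44.25 thousand

Demand slope = (68.5 − 98.5)/(7 − 2) = −6, so p = 110.5 − 6q.
Supply slope = (107.5 − 67.5)/(7 − 2) = 8, so p = 51.5 + 8q.
Competitive equilibrium: 110.5 − 6q = 51.5 + 8q → q* = 4.2143, p* = 85.2143.
At q = 1.7: demand price = 110.5 − 6·1.7 = 100.3; supply price = 51.5 + 8·1.7 = 65.1.
Δq = 4.2143 − 1.7 = 2.5143; wedge = 100.3 − 65.1 = 35.2.
DWL = ½ × 2.5143 × 35.2 = $44.25 thousand.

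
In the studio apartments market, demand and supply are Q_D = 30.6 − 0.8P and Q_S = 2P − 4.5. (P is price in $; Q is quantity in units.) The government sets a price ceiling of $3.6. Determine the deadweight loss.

In inverse form: demand P = 38.25 − 1.25Q, supply P = 2.25 + 0.5Q.
Competitive equilibrium: 38.25 − 1.25Q = 2.25 + 0.5Q → Q* = 20.5714, P* = 12.5357.
At the ceiling P = 3.6, quantity supplied = (3.6 − 2.25)/0.5 = 2.7.
Willingness to pay at Q' = 2.7: 38.25 − 1.25·2.7 = 34.875.
ΔQ = 20.5714 − 2.7 = 17.8714; wedge = 34.875 − 3.6 = 31.275.
Welfare loss = ½ × 17.8714 × 31.275 = $279.46.

$279.46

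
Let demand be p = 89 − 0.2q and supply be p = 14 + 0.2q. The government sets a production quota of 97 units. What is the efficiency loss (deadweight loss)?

1638.05

Competitive equilibrium: 89 − 0.2q = 14 + 0.2q → q* = 187.5, p* = 51.5.
At q = 97: demand price = 89 − 0.2·97 = 69.6; supply price = 14 + 0.2·97 = 33.4.
Δq = 187.5 − 97 = 90.5; wedge = 69.6 − 33.4 = 36.2.
Welfare loss = ½ × 90.5 × 36.2 = 1638.05.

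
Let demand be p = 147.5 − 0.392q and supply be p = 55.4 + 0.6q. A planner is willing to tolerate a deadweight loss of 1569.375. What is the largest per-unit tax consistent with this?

55.8

Competitive equilibrium: 147.5 − 0.392q = 55.4 + 0.6q → q* = 92.8427, p* = 111.1056.
A tax t gives Δq = t/0.992 and wedge t, so DWL = t²/1.984.
t²/1.984 = 1569.375 → t² = 3113.64 → t = 55.8.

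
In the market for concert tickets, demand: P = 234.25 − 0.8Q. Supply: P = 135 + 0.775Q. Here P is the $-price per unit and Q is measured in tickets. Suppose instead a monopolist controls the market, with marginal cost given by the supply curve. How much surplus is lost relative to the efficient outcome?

$354.82

Competitive equilibrium: 234.25 − 0.8Q = 135 + 0.775Q → Q* = 63.0159, P* = 183.8373.
Marginal revenue: MR = 234.25 − 1.6Q. Set MR = MC: 234.25 − 1.6Q = 135 + 0.775Q → Q_m = 41.7895.
Price P_m = 234.25 − 0.8·41.7895 = 200.8184; MC(Q_m) = 135 + 0.775·41.7895 = 167.3869.
Competitive Q* = 63.0159, so ΔQ = 21.2264; wedge = 200.8184 − 167.3869 = 33.4315.
DWL = ½ × 21.2264 × 33.4315 = $354.82.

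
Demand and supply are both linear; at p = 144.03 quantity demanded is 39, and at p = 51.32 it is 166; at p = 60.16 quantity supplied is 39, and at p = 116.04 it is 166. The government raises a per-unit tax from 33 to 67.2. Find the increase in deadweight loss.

1464.46

Demand slope = (51.32 − 144.03)/(166 − 39) = −0.73, so p = 172.5 − 0.73q.
Supply slope = (116.04 − 60.16)/(166 − 39) = 0.44, so p = 43 + 0.44q.
Competitive equilibrium: 172.5 − 0.73q = 43 + 0.44q → q* = 110.6838, p* = 91.7009.
For a per-unit tax t: Δq = t/1.17, so DWL = ½·t·(t/1.17) = t²/2.34.
At t = 33: DWL = 465.385. At t = 67.2: DWL = 1929.846.
Increase = 1929.846 − 465.385 = 1464.46.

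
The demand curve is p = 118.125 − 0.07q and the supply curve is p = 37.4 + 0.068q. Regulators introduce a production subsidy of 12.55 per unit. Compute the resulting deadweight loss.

Competitive equilibrium: 118.125 − 0.07q = 37.4 + 0.068q → q* = 584.9638, p* = 77.1775.
The subsidy lowers effective supply by 12.55: p = 24.85 + 0.068q.
New quantity: 118.125 − 0.07q = 24.85 + 0.068q → q' = 675.9058.
Overproduction Δq = 675.9058 − 584.9638 = 90.942; wedge = subsidy = 12.55.
The triangle = ½ × 90.942 × 12.55 = 570.66.

570.66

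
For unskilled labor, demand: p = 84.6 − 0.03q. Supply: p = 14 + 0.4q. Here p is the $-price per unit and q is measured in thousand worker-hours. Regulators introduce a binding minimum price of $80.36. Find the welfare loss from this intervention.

$112.28 thousand

Competitive equilibrium: 84.6 − 0.03q = 14 + 0.4q → q* = 164.186, p* = 79.6744.
At the floor p = 80.36, quantity demanded = (84.6 − 80.36)/0.03 = 141.3333.
Sellers' marginal cost at q' = 141.3333: 14 + 0.4·141.3333 = 70.5333.
Δq = 164.186 − 141.3333 = 22.8527; wedge = 80.36 − 70.5333 = 9.8267.
The triangle = ½ × 22.8527 × 9.8267 = $112.28 thousand.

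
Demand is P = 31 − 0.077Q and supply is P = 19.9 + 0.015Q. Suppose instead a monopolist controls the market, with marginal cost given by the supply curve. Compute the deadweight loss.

139.01

Competitive equilibrium: 31 − 0.077Q = 19.9 + 0.015Q → Q* = 120.6522, P* = 21.7098.
Marginal revenue: MR = 31 − 0.154Q. Set MR = MC: 31 − 0.154Q = 19.9 + 0.015Q → Q_m = 65.6805.
Price P_m = 31 − 0.077·65.6805 = 25.9426; MC(Q_m) = 19.9 + 0.015·65.6805 = 20.8852.
Competitive Q* = 120.6522, so ΔQ = 54.9717; wedge = 25.9426 − 20.8852 = 5.0574.
Welfare loss = ½ × 54.9717 × 5.0574 = 139.01.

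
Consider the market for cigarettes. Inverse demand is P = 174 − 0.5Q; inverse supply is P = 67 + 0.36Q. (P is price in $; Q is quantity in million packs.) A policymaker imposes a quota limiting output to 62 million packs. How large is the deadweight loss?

Competitive equilibrium: 174 − 0.5Q = 67 + 0.36Q → Q* = 124.4186, P* = 111.7907.
At Q = 62: demand price = 174 − 0.5·62 = 143; supply price = 67 + 0.36·62 = 89.32.
ΔQ = 124.4186 − 62 = 62.4186; wedge = 143 − 89.32 = 53.68.
Welfare loss = ½ × 62.4186 × 53.68 = $1675.32 million.

$1675.32 million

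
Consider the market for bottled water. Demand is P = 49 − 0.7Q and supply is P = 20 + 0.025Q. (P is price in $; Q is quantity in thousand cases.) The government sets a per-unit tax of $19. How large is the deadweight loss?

$248.97 thousand

Competitive equilibrium: 49 − 0.7Q = 20 + 0.025Q → Q* = 40, P* = 21.
With the tax, the buyer price exceeds the seller price by 19: (49 − 0.7Q) − (20 + 0.025Q) = 19 → Q' = 13.7931.
ΔQ = 40 − 13.7931 = 26.2069; the wedge equals the tax, 19.
DWL = ½ × 26.2069 × 19 = $248.97 thousand.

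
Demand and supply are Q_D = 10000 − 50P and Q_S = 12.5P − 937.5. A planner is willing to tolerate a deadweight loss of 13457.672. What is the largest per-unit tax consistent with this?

In inverse form: demand P = 200 − 0.02Q, supply P = 75 + 0.08Q.
Competitive equilibrium: 200 − 0.02Q = 75 + 0.08Q → Q* = 1250, P* = 175.
A tax t gives ΔQ = t/0.1 and wedge t, so DWL = t²/0.2.
t²/0.2 = 13457.672 → t² = 2691.5344 → t = 51.88.

51.88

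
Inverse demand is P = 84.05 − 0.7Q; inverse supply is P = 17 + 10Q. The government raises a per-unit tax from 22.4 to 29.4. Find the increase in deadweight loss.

16.94

Competitive equilibrium: 84.05 − 0.7Q = 17 + 10Q → Q* = 6.2664, P* = 79.6636.
For a per-unit tax t: ΔQ = t/10.7, so DWL = ½·t·(t/10.7) = t²/21.4.
At t = 22.4: DWL = 23.447. At t = 29.4: DWL = 40.391.
Increase = 40.391 − 23.447 = 16.94.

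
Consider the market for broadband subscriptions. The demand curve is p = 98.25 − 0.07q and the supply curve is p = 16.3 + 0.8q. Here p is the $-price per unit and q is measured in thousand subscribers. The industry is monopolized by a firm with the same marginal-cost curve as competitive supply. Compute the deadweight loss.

Competitive equilibrium: 98.25 − 0.07q = 16.3 + 0.8q → q* = 94.1954, p* = 91.6563.
Marginal revenue: MR = 98.25 − 0.14q. Set MR = MC: 98.25 − 0.14q = 16.3 + 0.8q → q_m = 87.1809.
Price p_m = 98.25 − 0.07·87.1809 = 92.1473; MC(q_m) = 16.3 + 0.8·87.1809 = 86.0447.
Competitive q* = 94.1954, so Δq = 7.0145; wedge = 92.1473 − 86.0447 = 6.1026.
The triangle = ½ × 7.0145 × 6.1026 = $21.40 thousand.

$21.40 thousand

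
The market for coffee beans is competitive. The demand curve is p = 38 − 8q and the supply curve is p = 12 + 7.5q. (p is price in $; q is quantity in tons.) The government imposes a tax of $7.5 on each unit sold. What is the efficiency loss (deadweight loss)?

$1.81

Competitive equilibrium: 38 − 8q = 12 + 7.5q → q* = 1.6774, p* = 24.5806.
With the tax, the buyer price exceeds the seller price by 7.5: (38 − 8q) − (12 + 7.5q) = 7.5 → q' = 1.1935.
Δq = 1.6774 − 1.1935 = 0.4839; the wedge equals the tax, 7.5.
Welfare loss = ½ × 0.4839 × 7.5 = $1.81.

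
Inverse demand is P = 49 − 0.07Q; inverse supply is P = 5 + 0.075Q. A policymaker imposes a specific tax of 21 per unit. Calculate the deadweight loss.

1520.69

Competitive equilibrium: 49 − 0.07Q = 5 + 0.075Q → Q* = 303.4483, P* = 27.7586.
With the tax, the buyer price exceeds the seller price by 21: (49 − 0.07Q) − (5 + 0.075Q) = 21 → Q' = 158.6207.
ΔQ = 303.4483 − 158.6207 = 144.8276; the wedge equals the tax, 21.
The triangle = ½ × 144.8276 × 21 = 1520.69.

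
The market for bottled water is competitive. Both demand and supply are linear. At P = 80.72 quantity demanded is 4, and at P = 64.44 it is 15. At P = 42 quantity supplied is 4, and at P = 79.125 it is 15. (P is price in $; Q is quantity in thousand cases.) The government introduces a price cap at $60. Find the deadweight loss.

$16.94 thousand

Demand slope = (64.44 − 80.72)/(15 − 4) = −1.48, so P = 86.64 − 1.48Q.
Supply slope = (79.125 − 42)/(15 − 4) = 3.375, so P = 28.5 + 3.375Q.
Competitive equilibrium: 86.64 − 1.48Q = 28.5 + 3.375Q → Q* = 11.9753, P* = 68.9166.
At the ceiling P = 60, quantity supplied = (60 − 28.5)/3.375 = 9.3333.
Willingness to pay at Q' = 9.3333: 86.64 − 1.48·9.3333 = 72.8267.
ΔQ = 11.9753 − 9.3333 = 2.642; wedge = 72.8267 − 60 = 12.8267.
The triangle = ½ × 2.642 × 12.8267 = $16.94 thousand.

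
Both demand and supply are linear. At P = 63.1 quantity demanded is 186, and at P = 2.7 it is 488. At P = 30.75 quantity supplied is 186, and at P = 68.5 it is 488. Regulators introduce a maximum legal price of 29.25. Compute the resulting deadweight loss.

Demand slope = (2.7 − 63.1)/(488 − 186) = −0.2, so P = 100.3 − 0.2Q.
Supply slope = (68.5 − 30.75)/(488 − 186) = 0.125, so P = 7.5 + 0.125Q.
Competitive equilibrium: 100.3 − 0.2Q = 7.5 + 0.125Q → Q* = 285.53846, P* = 43.19231.
At the ceiling P = 29.25, quantity supplied = (29.25 − 7.5)/0.125 = 174.
Willingness to pay at Q' = 174: 100.3 − 0.2·174 = 65.5.
ΔQ = 285.53846 − 174 = 111.53846; wedge = 65.5 − 29.25 = 36.25.
DWL = ½ × 111.53846 × 36.25 = 2021.63.

2021.63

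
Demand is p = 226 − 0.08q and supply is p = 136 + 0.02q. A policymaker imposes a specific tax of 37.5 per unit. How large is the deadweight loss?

Competitive equilibrium: 226 − 0.08q = 136 + 0.02q → q* = 900, p* = 154.
With the tax, the buyer price exceeds the seller price by 37.5: (226 − 0.08q) − (136 + 0.02q) = 37.5 → q' = 525.
Δq = 900 − 525 = 375; the wedge equals the tax, 37.5.
Welfare loss = ½ × 375 × 37.5 = 7031.25.

7031.25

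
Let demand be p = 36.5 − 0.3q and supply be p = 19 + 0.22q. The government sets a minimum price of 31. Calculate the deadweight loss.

61.03

Competitive equilibrium: 36.5 − 0.3q = 19 + 0.22q → q* = 33.6538, p* = 26.4038.
At the floor p = 31, quantity demanded = (36.5 − 31)/0.3 = 18.3333.
Sellers' marginal cost at q' = 18.3333: 19 + 0.22·18.3333 = 23.0333.
Δq = 33.6538 − 18.3333 = 15.3205; wedge = 31 − 23.0333 = 7.9667.
The triangle = ½ × 15.3205 × 7.9667 = 61.03.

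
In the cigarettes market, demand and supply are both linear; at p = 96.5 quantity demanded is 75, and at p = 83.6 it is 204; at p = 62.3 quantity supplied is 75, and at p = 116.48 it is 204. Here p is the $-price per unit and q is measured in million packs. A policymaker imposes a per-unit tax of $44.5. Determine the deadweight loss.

$1904.09 million

Demand slope = (83.6 − 96.5)/(204 − 75) = −0.1, so p = 104 − 0.1q.
Supply slope = (116.48 − 62.3)/(204 − 75) = 0.42, so p = 30.8 + 0.42q.
Competitive equilibrium: 104 − 0.1q = 30.8 + 0.42q → q* = 140.7692, p* = 89.9231.
With the tax, the buyer price exceeds the seller price by 44.5: (104 − 0.1q) − (30.8 + 0.42q) = 44.5 → q' = 55.1923.
Δq = 140.7692 − 55.1923 = 85.5769; the wedge equals the tax, 44.5.
The triangle = ½ × 85.5769 × 44.5 = $1904.09 million.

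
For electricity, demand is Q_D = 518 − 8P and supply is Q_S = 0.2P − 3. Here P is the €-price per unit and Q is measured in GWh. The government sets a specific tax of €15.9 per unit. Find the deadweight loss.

In inverse form: demand P = 64.75 − 0.125Q, supply P = 15 + 5Q.
Competitive equilibrium: 64.75 − 0.125Q = 15 + 5Q → Q* = 9.7073, P* = 63.5366.
With the tax, the buyer price exceeds the seller price by 15.9: (64.75 − 0.125Q) − (15 + 5Q) = 15.9 → Q' = 6.6049.
ΔQ = 9.7073 − 6.6049 = 3.1024; the wedge equals the tax, 15.9.
DWL = ½ × 3.1024 × 15.9 = €24.66.

€24.66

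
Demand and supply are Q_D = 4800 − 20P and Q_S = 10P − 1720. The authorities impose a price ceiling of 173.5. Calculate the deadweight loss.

In inverse form: demand P = 240 − 0.05Q, supply P = 172 + 0.1Q.
Competitive equilibrium: 240 − 0.05Q = 172 + 0.1Q → Q* = 453.3333, P* = 217.3333.
At the ceiling P = 173.5, quantity supplied = (173.5 − 172)/0.1 = 15.
Willingness to pay at Q' = 15: 240 − 0.05·15 = 239.25.
ΔQ = 453.3333 − 15 = 438.3333; wedge = 239.25 − 173.5 = 65.75.
DWL = ½ × 438.3333 × 65.75 = 14410.21.

14410.21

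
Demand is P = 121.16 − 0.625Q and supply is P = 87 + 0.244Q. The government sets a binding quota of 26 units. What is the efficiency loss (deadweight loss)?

76.97

Competitive equilibrium: 121.16 − 0.625Q = 87 + 0.244Q → Q* = 39.3096, P* = 96.5915.
At Q = 26: demand price = 121.16 − 0.625·26 = 104.91; supply price = 87 + 0.244·26 = 93.344.
ΔQ = 39.3096 − 26 = 13.3096; wedge = 104.91 − 93.344 = 11.566.
The triangle = ½ × 13.3096 × 11.566 = 76.97.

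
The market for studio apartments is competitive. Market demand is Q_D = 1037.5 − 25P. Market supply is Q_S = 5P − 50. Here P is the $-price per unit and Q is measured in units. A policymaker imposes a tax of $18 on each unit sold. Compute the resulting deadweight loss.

$675

In inverse form: demand P = 41.5 − 0.04Q, supply P = 10 + 0.2Q.
Competitive equilibrium: 41.5 − 0.04Q = 10 + 0.2Q → Q* = 131.25, P* = 36.25.
With the tax, the buyer price exceeds the seller price by 18: (41.5 − 0.04Q) − (10 + 0.2Q) = 18 → Q' = 56.25.
ΔQ = 131.25 − 56.25 = 75; the wedge equals the tax, 18.
Welfare loss = ½ × 75 × 18 = $675.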